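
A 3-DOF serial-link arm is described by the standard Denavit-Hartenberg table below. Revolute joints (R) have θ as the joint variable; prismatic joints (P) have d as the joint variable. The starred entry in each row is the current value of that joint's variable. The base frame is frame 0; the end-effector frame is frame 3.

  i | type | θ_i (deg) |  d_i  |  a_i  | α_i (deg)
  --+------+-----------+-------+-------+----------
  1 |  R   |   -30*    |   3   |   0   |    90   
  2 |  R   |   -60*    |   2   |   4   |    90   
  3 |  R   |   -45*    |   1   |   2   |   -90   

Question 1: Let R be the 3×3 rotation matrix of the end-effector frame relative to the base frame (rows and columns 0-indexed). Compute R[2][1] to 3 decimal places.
End-effector y-axis (col 1 of R) = (0.7500,-0.4330,0.5000)
R[2][1] = 0.5000

0.500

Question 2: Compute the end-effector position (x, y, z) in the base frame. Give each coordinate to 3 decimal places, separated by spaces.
after link 1: o_1 = (0.0000, 0.0000, 3.0000)
after link 2: o_2 = (0.7321, -2.7321, -0.4641)
after link 3: o_3 = (1.3015, -1.4278, -2.1888)

1.302 -1.428 -2.189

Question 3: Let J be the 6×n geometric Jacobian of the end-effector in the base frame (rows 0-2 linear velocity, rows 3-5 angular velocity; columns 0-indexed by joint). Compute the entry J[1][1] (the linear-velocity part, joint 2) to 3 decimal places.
-2.594

axis z_1 = (-0.5000,-0.8660,0.0000); lever o_n−o_1 = (1.3015,-1.4278,-5.1888)
cross product → J_v[:, 1] = (4.4937,-2.5944,1.8411)
J_ω[:, 1] = z_1
entry J[1][1] = -2.5944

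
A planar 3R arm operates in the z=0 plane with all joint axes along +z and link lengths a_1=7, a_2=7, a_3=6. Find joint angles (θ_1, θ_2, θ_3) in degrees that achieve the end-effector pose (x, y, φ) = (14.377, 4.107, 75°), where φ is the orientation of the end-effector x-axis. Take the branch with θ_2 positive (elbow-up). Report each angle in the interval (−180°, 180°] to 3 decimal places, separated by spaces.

-29.996 44.990 60.006

wrist centre = target − a_3·(cos φ, sin φ) = (12.8241, -1.6886)
cos θ_2 = (167.3084−7²−7²)/(2·7·7) = 0.7072; θ_2 = 44.9901° (elbow-up)
β = atan2(-1.6886,12.8241) = -7.5010°; ψ = atan2(4.9489,11.9506) = 22.4951°
θ_1 = β − ψ = -29.9961°
θ_3 = φ − θ_1 − θ_2 = 60.0060° (wrapped to (-180°,180°])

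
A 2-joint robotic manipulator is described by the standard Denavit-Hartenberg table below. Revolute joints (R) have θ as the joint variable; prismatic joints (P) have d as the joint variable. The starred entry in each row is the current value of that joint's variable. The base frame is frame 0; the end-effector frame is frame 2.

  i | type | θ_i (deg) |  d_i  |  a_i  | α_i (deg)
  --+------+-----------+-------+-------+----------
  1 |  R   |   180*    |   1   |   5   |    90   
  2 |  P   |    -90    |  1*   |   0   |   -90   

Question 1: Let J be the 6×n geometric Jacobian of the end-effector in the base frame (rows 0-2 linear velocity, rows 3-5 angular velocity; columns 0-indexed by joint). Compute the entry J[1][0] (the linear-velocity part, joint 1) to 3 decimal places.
axis z_0 = ẑ; lever o_n−o_0 = (-5.0000,1.0000,1.0000)
cross product → J_v[:, 0] = (-1.0000,-5.0000,0.0000)
J_ω[:, 0] = z_0
entry J[1][0] = -5.0000

-5.000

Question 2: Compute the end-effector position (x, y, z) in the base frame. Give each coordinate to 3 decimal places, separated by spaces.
-5.000 1.000 1.000

after link 1: o_1 = (-5.0000, 0.0000, 1.0000)
after link 2: o_2 = (-5.0000, 1.0000, 1.0000)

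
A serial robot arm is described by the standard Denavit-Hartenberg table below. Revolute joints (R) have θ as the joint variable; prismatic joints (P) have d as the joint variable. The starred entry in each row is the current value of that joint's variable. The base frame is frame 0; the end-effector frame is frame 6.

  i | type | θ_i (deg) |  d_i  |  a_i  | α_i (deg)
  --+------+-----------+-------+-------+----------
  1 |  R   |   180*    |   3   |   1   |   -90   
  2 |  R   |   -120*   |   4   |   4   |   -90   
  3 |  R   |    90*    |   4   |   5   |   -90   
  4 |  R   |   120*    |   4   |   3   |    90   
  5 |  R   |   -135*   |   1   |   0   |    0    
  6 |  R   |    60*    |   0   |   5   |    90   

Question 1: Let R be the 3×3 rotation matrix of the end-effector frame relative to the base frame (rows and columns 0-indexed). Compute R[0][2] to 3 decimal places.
-0.595

End-effector z-axis (col 2 of R) = (-0.5950,0.4830,0.6424)
R[0][2] = -0.5950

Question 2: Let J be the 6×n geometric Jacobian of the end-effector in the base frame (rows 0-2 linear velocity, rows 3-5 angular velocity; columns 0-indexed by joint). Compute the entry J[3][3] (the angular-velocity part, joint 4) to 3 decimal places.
-0.500

axis z_3 = (-0.5000,0.0000,-0.8660); lever o_n−o_3 = (4.0684,-1.2810,-1.3909)
cross product → J_v[:, 3] = (-1.1094,-4.2188,0.6405)
J_ω[:, 3] = z_3
entry J[3][3] = -0.5000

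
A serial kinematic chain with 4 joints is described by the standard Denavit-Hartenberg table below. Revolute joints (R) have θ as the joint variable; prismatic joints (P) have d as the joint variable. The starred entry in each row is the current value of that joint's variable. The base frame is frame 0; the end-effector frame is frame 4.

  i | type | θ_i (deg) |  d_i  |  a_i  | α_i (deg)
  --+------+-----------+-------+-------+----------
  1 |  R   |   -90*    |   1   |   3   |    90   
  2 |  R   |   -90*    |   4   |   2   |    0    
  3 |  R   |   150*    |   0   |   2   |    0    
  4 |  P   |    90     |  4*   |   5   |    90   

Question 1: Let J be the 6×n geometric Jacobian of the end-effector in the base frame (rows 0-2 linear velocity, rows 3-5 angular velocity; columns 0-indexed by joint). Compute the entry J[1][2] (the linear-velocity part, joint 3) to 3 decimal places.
4.232

axis z_2 = (-1.0000,-0.0000,0.0000); lever o_n−o_2 = (-4.0000,3.3301,4.2321)
cross product → J_v[:, 2] = (-0.0000,4.2321,-3.3301)
J_ω[:, 2] = z_2
entry J[1][2] = 4.2321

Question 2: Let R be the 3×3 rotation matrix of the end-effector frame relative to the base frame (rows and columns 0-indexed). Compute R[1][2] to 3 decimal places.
-0.500

End-effector z-axis (col 2 of R) = (0.0000,-0.5000,0.8660)
R[1][2] = -0.5000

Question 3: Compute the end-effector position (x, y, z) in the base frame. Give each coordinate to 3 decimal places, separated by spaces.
-8.000 0.330 3.232

after link 1: o_1 = (0.0000, -3.0000, 1.0000)
after link 2: o_2 = (-4.0000, -3.0000, -1.0000)
after link 3: o_3 = (-4.0000, -4.0000, 0.7321)
after link 4: o_4 = (-8.0000, 0.3301, 3.2321)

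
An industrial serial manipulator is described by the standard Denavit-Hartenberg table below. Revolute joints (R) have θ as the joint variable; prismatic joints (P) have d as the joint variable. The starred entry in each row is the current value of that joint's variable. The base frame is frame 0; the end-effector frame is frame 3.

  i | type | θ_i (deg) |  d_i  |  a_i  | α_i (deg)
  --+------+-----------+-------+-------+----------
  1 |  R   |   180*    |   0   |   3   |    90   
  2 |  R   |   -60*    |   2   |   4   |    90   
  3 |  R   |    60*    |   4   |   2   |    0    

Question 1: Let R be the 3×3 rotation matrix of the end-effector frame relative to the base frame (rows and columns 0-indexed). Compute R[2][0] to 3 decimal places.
End-effector x-axis (col 0 of R) = (-0.2500,0.8660,-0.4330)
R[2][0] = -0.4330

-0.433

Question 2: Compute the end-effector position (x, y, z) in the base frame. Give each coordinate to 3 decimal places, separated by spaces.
-2.036 3.732 -6.330

after link 1: o_1 = (-3.0000, 0.0000, 0.0000)
after link 2: o_2 = (-5.0000, 2.0000, -3.4641)
after link 3: o_3 = (-2.0359, 3.7321, -6.3301)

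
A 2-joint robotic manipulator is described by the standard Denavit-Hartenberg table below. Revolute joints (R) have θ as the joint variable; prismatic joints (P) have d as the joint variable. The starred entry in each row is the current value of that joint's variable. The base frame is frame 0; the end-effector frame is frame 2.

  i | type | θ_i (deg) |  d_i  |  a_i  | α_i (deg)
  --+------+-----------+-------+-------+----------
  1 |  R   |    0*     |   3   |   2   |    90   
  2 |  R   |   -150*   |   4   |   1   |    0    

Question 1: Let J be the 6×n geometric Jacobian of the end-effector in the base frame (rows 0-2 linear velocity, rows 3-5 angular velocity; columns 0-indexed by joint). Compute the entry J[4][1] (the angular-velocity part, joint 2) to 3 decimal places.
-1.000

axis z_1 = (0.0000,-1.0000,0.0000); lever o_n−o_1 = (-0.8660,-4.0000,-0.5000)
cross product → J_v[:, 1] = (0.5000,-0.0000,-0.8660)
J_ω[:, 1] = z_1
entry J[4][1] = -1.0000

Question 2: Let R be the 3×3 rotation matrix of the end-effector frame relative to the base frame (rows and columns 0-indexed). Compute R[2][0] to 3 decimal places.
End-effector x-axis (col 0 of R) = (-0.8660,-0.0000,-0.5000)
R[2][0] = -0.5000

-0.500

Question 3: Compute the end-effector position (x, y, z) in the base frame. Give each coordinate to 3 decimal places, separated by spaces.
after link 1: o_1 = (2.0000, 0.0000, 3.0000)
after link 2: o_2 = (1.1340, -4.0000, 2.5000)

1.134 -4.000 2.500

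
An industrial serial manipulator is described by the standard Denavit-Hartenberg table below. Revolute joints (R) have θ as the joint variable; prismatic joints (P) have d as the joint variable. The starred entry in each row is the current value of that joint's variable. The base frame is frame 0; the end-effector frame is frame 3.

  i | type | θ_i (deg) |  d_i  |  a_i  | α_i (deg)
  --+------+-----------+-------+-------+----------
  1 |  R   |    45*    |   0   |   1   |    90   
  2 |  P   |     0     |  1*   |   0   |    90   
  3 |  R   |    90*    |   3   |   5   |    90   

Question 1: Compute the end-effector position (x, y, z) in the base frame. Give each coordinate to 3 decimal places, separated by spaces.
4.950 -3.536 -3.000

after link 1: o_1 = (0.7071, 0.7071, 0.0000)
after link 2: o_2 = (1.4142, -0.0000, 0.0000)
after link 3: o_3 = (4.9497, -3.5355, -3.0000)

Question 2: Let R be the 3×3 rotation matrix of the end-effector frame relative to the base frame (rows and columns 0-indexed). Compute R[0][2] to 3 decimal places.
0.707

End-effector z-axis (col 2 of R) = (0.7071,0.7071,-0.0000)
R[0][2] = 0.7071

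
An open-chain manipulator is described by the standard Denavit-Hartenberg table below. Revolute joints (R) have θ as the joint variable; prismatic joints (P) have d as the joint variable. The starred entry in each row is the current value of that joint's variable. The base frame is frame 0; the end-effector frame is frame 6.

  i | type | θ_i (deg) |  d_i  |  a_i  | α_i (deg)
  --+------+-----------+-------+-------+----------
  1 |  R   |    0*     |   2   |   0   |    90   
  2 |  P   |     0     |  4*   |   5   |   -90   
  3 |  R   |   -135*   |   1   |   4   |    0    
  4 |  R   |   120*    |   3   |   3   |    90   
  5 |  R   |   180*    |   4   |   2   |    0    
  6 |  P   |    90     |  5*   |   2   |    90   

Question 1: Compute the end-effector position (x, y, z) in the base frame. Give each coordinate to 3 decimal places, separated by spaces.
after link 1: o_1 = (0.0000, 0.0000, 2.0000)
after link 2: o_2 = (5.0000, -4.0000, 2.0000)
after link 3: o_3 = (2.1716, -6.8284, 3.0000)
after link 4: o_4 = (5.0694, -7.6049, 6.0000)
after link 5: o_5 = (2.1022, -10.9509, 6.0000)
after link 6: o_6 = (0.8081, -15.7806, 4.0000)

0.808 -15.781 4.000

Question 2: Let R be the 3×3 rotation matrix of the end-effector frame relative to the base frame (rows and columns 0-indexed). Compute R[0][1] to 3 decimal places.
-0.259

End-effector y-axis (col 1 of R) = (-0.2588,-0.9659,0.0000)
R[0][1] = -0.2588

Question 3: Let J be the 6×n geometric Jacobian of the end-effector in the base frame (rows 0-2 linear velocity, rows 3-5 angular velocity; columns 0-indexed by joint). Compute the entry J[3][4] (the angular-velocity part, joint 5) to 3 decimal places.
axis z_4 = (-0.2588,-0.9659,0.0000); lever o_n−o_4 = (-4.2612,-8.1757,-2.0000)
cross product → J_v[:, 4] = (1.9319,-0.5176,-2.0000)
J_ω[:, 4] = z_4
entry J[3][4] = -0.2588

-0.259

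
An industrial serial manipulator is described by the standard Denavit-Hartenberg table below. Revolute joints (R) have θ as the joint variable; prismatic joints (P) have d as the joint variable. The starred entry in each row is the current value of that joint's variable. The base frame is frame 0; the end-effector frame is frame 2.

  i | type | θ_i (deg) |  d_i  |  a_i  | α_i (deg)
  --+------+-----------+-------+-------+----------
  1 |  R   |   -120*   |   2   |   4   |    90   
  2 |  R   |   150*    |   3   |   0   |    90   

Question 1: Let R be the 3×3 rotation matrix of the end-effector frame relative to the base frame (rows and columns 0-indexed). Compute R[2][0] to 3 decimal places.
0.500

End-effector x-axis (col 0 of R) = (0.4330,0.7500,0.5000)
R[2][0] = 0.5000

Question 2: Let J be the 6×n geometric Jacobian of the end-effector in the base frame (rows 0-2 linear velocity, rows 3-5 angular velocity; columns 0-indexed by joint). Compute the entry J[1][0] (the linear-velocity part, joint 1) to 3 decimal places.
axis z_0 = ẑ; lever o_n−o_0 = (-4.5981,-1.9641,2.0000)
cross product → J_v[:, 0] = (1.9641,-4.5981,0.0000)
J_ω[:, 0] = z_0
entry J[1][0] = -4.5981

-4.598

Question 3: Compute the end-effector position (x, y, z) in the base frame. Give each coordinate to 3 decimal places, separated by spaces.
-4.598 -1.964 2.000

after link 1: o_1 = (-2.0000, -3.4641, 2.0000)
after link 2: o_2 = (-4.5981, -1.9641, 2.0000)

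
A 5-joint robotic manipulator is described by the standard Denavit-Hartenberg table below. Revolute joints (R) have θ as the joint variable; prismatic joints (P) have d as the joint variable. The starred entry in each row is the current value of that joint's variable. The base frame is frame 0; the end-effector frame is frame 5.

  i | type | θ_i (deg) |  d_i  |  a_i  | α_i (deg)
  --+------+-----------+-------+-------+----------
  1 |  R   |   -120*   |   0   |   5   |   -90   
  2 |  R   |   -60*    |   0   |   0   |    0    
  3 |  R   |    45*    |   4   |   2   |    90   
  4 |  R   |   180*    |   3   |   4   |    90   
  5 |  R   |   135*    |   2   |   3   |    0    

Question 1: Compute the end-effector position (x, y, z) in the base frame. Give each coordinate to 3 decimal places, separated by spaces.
3.300 -6.284 4.978

after link 1: o_1 = (-2.5000, -4.3301, 0.0000)
after link 2: o_2 = (-2.5000, -4.3301, 0.0000)
after link 3: o_3 = (-0.0018, -8.0032, 0.5176)
after link 4: o_4 = (2.3183, -3.9847, 2.3801)
after link 5: o_5 = (3.3003, -6.2837, 4.9782)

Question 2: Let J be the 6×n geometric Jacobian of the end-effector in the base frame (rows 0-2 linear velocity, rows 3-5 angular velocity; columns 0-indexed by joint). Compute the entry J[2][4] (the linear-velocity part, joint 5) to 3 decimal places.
axis z_4 = (0.8660,-0.5000,0.0000); lever o_n−o_4 = (0.9821,-2.2990,2.5981)
cross product → J_v[:, 4] = (-1.2990,-2.2500,-1.5000)
J_ω[:, 4] = z_4
entry J[2][4] = -1.5000

-1.500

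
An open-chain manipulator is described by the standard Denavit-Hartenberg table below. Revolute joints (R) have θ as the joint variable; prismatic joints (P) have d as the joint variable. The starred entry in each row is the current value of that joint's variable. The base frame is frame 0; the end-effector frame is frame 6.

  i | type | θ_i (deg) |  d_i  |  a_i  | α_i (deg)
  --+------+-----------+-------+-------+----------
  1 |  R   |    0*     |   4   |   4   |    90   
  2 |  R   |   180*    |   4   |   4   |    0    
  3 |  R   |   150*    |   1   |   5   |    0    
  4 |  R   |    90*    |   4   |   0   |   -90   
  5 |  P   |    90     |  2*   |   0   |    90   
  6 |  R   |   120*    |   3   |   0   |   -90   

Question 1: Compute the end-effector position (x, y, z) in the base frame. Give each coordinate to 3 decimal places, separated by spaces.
4.098 -9.000 5.098

after link 1: o_1 = (4.0000, 0.0000, 4.0000)
after link 2: o_2 = (0.0000, -4.0000, 4.0000)
after link 3: o_3 = (4.3301, -5.0000, 1.5000)
after link 4: o_4 = (4.3301, -9.0000, 1.5000)
after link 5: o_5 = (2.5981, -9.0000, 2.5000)
after link 6: o_6 = (4.0981, -9.0000, 5.0981)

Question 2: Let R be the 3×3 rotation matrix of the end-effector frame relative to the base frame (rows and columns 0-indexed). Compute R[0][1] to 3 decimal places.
End-effector y-axis (col 1 of R) = (-0.5000,-0.0000,-0.8660)
R[0][1] = -0.5000

-0.500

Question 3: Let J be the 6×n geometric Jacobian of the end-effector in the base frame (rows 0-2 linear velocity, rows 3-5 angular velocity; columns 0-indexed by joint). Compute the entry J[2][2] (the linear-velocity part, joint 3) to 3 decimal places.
4.098

axis z_2 = (0.0000,-1.0000,0.0000); lever o_n−o_2 = (4.0981,-5.0000,1.0981)
cross product → J_v[:, 2] = (-1.0981,0.0000,4.0981)
J_ω[:, 2] = z_2
entry J[2][2] = 4.0981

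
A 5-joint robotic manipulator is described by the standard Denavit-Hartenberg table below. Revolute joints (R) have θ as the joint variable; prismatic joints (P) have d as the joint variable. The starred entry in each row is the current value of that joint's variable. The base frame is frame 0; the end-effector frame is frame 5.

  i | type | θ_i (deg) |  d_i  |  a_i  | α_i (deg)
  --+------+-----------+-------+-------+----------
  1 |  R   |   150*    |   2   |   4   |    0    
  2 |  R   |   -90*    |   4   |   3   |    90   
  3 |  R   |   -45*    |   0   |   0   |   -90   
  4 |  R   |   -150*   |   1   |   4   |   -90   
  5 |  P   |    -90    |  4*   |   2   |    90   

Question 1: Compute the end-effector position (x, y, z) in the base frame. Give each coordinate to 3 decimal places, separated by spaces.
after link 1: o_1 = (-3.4641, 2.0000, 2.0000)
after link 2: o_2 = (-1.9641, 4.5981, 6.0000)
after link 3: o_3 = (-1.9641, 4.5981, 6.0000)
after link 4: o_4 = (-1.1032, 2.0891, 9.1566)
after link 5: o_5 = (3.3110, 2.8066, 9.1566)

3.311 2.807 9.157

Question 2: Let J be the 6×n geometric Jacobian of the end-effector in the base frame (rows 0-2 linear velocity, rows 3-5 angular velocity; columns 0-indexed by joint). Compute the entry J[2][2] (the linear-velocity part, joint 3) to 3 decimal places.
axis z_2 = (0.8660,-0.5000,0.0000); lever o_n−o_2 = (5.2751,-1.7915,3.1566)
cross product → J_v[:, 2] = (-1.5783,-2.7337,1.0860)
J_ω[:, 2] = z_2
entry J[2][2] = 1.0860

1.086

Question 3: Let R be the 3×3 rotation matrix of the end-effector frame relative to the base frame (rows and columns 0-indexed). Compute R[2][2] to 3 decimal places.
-0.612

End-effector z-axis (col 2 of R) = (-0.1268,0.7803,-0.6124)
R[2][2] = -0.6124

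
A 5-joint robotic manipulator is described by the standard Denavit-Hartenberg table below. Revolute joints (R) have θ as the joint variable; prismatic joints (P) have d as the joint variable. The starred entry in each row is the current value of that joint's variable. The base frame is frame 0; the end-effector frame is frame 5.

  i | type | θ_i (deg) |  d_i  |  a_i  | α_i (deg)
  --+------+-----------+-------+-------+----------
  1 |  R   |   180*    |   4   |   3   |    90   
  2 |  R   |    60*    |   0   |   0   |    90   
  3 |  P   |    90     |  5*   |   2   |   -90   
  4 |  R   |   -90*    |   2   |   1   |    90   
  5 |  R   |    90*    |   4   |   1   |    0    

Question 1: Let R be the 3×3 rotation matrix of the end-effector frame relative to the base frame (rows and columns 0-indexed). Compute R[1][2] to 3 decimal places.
-1.000

End-effector z-axis (col 2 of R) = (-0.0000,-1.0000,-0.0000)
R[1][2] = -1.0000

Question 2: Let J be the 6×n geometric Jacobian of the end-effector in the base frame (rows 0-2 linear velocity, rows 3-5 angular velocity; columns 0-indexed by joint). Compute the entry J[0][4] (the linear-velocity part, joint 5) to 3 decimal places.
axis z_4 = (-0.0000,-1.0000,-0.0000); lever o_n−o_4 = (0.5000,-4.0000,-0.8660)
cross product → J_v[:, 4] = (0.8660,-0.0000,0.5000)
J_ω[:, 4] = z_4
entry J[0][4] = 0.8660

0.866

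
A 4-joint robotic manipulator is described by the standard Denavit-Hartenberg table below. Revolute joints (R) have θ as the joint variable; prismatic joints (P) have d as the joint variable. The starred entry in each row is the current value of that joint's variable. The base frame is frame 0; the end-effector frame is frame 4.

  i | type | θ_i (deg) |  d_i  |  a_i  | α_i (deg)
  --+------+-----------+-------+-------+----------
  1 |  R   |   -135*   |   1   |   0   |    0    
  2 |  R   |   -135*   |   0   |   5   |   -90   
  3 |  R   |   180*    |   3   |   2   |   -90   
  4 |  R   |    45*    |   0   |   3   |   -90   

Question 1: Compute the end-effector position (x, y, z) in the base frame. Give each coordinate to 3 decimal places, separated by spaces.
-0.879 0.879 1.000

after link 1: o_1 = (0.0000, 0.0000, 1.0000)
after link 2: o_2 = (-0.0000, 5.0000, 1.0000)
after link 3: o_3 = (-3.0000, 3.0000, 1.0000)
after link 4: o_4 = (-0.8787, 0.8787, 1.0000)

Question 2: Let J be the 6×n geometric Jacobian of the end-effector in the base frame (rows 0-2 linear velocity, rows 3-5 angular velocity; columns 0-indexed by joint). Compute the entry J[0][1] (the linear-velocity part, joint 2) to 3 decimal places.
axis z_1 = (0.0000,0.0000,1.0000); lever o_n−o_1 = (-0.8787,0.8787,-0.0000)
cross product → J_v[:, 1] = (-0.8787,-0.8787,0.0000)
J_ω[:, 1] = z_1
entry J[0][1] = -0.8787

-0.879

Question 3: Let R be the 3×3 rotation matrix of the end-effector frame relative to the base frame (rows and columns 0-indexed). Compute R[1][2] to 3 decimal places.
End-effector z-axis (col 2 of R) = (0.7071,0.7071,0.0000)
R[1][2] = 0.7071

0.707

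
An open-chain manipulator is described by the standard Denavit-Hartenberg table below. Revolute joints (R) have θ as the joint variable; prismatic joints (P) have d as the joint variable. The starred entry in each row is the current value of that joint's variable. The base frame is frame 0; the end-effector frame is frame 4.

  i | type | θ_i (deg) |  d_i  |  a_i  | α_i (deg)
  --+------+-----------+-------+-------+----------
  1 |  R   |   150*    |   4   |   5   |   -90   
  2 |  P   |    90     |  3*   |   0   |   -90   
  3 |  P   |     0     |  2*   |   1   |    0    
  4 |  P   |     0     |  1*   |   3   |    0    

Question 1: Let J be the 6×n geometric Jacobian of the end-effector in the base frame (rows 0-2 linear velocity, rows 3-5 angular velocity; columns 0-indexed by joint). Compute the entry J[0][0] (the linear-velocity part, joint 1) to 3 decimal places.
1.598

axis z_0 = ẑ; lever o_n−o_0 = (-3.2321,-1.5981,-0.0000)
cross product → J_v[:, 0] = (1.5981,-3.2321,0.0000)
J_ω[:, 0] = z_0
entry J[0][0] = 1.5981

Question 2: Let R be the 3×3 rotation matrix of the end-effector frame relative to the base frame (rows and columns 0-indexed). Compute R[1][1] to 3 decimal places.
0.866

End-effector y-axis (col 1 of R) = (0.5000,0.8660,-0.0000)
R[1][1] = 0.8660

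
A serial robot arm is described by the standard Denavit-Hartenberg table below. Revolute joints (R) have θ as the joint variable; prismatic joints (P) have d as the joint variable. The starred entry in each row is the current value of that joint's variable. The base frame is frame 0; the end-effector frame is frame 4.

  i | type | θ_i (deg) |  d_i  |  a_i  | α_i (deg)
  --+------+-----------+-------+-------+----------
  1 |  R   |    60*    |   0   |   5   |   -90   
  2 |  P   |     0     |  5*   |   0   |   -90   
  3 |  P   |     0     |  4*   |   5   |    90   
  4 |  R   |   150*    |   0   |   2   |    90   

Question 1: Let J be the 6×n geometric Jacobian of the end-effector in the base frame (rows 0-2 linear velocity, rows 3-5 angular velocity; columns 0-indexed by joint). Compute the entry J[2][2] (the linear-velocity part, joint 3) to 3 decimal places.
prismatic axis z_2 = (-0.0000,0.0000,-1.0000)
J_v[:, 2] = z_2; J_ω[:, 2] = (0,0,0)
entry J[2][2] = -1.0000

-1.000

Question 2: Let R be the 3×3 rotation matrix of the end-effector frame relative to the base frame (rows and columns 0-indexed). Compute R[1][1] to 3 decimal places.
0.500

End-effector y-axis (col 1 of R) = (-0.8660,0.5000,0.0000)
R[1][1] = 0.5000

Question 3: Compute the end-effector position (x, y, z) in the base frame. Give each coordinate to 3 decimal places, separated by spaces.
after link 1: o_1 = (2.5000, 4.3301, 0.0000)
after link 2: o_2 = (-1.8301, 6.8301, 0.0000)
after link 3: o_3 = (0.6699, 11.1603, -4.0000)
after link 4: o_4 = (-0.1962, 9.6603, -5.0000)

-0.196 9.660 -5.000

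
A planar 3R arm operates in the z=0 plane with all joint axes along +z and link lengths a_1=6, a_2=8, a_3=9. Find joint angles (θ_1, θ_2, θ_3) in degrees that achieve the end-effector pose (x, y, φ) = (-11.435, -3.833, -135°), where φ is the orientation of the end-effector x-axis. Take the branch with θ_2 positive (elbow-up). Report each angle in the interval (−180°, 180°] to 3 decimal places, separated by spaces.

wrist centre = target − a_3·(cos φ, sin φ) = (-5.0710, 2.5310)
cos θ_2 = (32.1212−6²−8²)/(2·6·8) = -0.7071; θ_2 = 134.9971° (elbow-up)
β = atan2(2.5310,-5.0710) = 153.4762°; ψ = atan2(5.6571,0.3434) = 86.5260°
θ_1 = β − ψ = 66.9502°
θ_3 = φ − θ_1 − θ_2 = 23.0527° (wrapped to (-180°,180°])

66.950 134.997 23.053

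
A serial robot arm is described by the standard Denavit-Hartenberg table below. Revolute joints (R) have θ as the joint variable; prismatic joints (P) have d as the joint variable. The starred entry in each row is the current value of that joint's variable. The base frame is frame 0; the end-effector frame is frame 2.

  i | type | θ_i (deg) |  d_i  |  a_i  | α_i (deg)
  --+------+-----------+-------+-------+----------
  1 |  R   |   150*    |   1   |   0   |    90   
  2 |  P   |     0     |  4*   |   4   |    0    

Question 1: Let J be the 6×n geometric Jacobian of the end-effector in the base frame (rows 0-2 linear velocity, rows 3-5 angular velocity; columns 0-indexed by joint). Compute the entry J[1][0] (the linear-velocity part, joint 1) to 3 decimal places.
-1.464

axis z_0 = ẑ; lever o_n−o_0 = (-1.4641,5.4641,1.0000)
cross product → J_v[:, 0] = (-5.4641,-1.4641,0.0000)
J_ω[:, 0] = z_0
entry J[1][0] = -1.4641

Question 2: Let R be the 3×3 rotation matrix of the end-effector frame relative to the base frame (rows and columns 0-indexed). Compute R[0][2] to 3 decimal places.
0.500

End-effector z-axis (col 2 of R) = (0.5000,0.8660,0.0000)
R[0][2] = 0.5000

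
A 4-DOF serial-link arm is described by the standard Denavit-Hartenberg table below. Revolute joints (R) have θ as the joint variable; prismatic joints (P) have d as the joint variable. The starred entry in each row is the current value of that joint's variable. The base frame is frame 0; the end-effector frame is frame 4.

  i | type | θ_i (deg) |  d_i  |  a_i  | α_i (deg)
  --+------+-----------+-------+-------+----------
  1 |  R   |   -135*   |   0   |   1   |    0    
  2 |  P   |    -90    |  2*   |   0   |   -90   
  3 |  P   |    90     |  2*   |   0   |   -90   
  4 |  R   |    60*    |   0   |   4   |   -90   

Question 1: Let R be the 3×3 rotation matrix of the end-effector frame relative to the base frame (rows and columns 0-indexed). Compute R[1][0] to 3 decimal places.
0.612

End-effector x-axis (col 0 of R) = (0.6124,0.6124,-0.5000)
R[1][0] = 0.6124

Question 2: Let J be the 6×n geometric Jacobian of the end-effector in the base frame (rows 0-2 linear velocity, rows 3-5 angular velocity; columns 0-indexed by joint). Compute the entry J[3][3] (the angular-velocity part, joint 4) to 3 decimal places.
axis z_3 = (0.7071,-0.7071,-0.0000); lever o_n−o_3 = (2.4495,2.4495,-2.0000)
cross product → J_v[:, 3] = (1.4142,1.4142,3.4641)
J_ω[:, 3] = z_3
entry J[3][3] = 0.7071

0.707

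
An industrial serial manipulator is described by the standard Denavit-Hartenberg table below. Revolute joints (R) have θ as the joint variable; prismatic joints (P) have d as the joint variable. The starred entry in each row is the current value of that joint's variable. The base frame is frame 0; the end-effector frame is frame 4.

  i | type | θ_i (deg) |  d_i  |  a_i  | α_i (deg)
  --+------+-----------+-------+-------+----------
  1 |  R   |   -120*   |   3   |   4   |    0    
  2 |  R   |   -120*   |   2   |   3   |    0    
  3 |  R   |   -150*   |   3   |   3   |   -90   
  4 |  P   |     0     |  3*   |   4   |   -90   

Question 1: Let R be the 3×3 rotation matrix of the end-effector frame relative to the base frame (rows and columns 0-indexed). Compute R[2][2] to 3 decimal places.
-1.000

End-effector z-axis (col 2 of R) = (0.0000,0.0000,-1.0000)
R[2][2] = -1.0000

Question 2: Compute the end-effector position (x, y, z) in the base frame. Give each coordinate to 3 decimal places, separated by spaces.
after link 1: o_1 = (-2.0000, -3.4641, 3.0000)
after link 2: o_2 = (-3.5000, -0.8660, 5.0000)
after link 3: o_3 = (-0.9019, -2.3660, 8.0000)
after link 4: o_4 = (4.0622, -1.7679, 8.0000)

4.062 -1.768 8.000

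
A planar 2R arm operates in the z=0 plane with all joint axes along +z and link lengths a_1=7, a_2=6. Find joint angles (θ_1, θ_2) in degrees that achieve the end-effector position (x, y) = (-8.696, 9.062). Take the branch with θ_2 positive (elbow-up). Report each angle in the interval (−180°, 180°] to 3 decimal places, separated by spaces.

cos θ_2 = (157.7403−7²−6²)/(2·7·6) = 0.8660; θ_2 = 30.0080° (elbow-up)
β = atan2(9.0620,-8.6960) = 133.8193°; ψ = atan2(3.0007,12.1957) = 13.8229°
θ_1 = β − ψ = 119.9964°

119.996 30.008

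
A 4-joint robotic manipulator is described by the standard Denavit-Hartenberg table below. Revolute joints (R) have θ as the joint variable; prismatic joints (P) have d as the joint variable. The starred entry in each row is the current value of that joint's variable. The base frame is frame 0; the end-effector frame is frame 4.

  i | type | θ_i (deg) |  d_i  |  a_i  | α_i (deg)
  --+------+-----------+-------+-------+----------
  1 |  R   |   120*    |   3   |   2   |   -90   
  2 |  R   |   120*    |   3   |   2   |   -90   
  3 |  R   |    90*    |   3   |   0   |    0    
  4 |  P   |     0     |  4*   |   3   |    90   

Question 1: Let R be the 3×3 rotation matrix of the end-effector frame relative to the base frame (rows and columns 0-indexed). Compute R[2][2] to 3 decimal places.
-0.866

End-effector z-axis (col 2 of R) = (0.2500,-0.4330,-0.8660)
R[2][2] = -0.8660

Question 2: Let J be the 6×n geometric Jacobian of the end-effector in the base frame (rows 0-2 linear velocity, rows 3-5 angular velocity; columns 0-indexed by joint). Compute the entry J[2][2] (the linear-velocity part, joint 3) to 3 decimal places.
2.598

axis z_2 = (0.4330,-0.7500,0.5000); lever o_n−o_2 = (5.6292,-3.7500,3.5000)
cross product → J_v[:, 2] = (-0.7500,1.2990,2.5981)
J_ω[:, 2] = z_2
entry J[2][2] = 2.5981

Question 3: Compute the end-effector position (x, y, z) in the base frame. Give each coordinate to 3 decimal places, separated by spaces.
after link 1: o_1 = (-1.0000, 1.7321, 3.0000)
after link 2: o_2 = (-3.0981, -0.6340, 1.2679)
after link 3: o_3 = (-1.7990, -2.8840, 2.7679)
after link 4: o_4 = (2.5311, -4.3840, 4.7679)

2.531 -4.384 4.768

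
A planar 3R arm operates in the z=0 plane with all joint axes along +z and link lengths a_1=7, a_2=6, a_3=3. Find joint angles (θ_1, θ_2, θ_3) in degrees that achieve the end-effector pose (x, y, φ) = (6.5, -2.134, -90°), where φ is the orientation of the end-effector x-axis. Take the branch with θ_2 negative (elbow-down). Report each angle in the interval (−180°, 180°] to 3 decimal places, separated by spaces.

wrist centre = target − a_3·(cos φ, sin φ) = (6.5000, 0.8660)
cos θ_2 = (43.0000−7²−6²)/(2·7·6) = -0.5000; θ_2 = -120.0000° (elbow-down)
β = atan2(0.8660,6.5000) = 7.5889°; ψ = atan2(-5.1962,4.0000) = -52.4109°
θ_1 = β − ψ = 59.9998°
θ_3 = φ − θ_1 − θ_2 = -29.9998° (wrapped to (-180°,180°])

60.000 -120.000 -30.000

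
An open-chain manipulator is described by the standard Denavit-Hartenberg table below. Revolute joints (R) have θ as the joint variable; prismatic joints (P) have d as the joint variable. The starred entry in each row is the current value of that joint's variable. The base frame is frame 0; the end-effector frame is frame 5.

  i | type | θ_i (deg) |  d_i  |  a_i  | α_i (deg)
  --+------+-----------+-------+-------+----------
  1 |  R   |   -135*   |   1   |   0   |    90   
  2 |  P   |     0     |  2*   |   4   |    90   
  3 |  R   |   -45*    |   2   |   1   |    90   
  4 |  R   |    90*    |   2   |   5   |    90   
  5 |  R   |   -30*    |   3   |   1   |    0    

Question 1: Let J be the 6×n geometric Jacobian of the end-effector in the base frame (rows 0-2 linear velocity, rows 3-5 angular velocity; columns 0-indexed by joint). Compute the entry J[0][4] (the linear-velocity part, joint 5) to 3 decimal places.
axis z_4 = (0.0000,-1.0000,-0.0000); lever o_n−o_4 = (-0.5000,-3.0000,-0.8660)
cross product → J_v[:, 4] = (0.8660,0.0000,-0.5000)
J_ω[:, 4] = z_4
entry J[0][4] = 0.8660

0.866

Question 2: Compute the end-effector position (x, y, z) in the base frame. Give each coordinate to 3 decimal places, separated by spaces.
after link 1: o_1 = (0.0000, 0.0000, 1.0000)
after link 2: o_2 = (-4.2426, -1.4142, 1.0000)
after link 3: o_3 = (-4.2426, -2.4142, -1.0000)
after link 4: o_4 = (-2.2426, -2.4142, -6.0000)
after link 5: o_5 = (-2.7426, -5.4142, -6.8660)

-2.743 -5.414 -6.866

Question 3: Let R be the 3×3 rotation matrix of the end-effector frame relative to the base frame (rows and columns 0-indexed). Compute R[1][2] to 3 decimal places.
-1.000

End-effector z-axis (col 2 of R) = (0.0000,-1.0000,-0.0000)
R[1][2] = -1.0000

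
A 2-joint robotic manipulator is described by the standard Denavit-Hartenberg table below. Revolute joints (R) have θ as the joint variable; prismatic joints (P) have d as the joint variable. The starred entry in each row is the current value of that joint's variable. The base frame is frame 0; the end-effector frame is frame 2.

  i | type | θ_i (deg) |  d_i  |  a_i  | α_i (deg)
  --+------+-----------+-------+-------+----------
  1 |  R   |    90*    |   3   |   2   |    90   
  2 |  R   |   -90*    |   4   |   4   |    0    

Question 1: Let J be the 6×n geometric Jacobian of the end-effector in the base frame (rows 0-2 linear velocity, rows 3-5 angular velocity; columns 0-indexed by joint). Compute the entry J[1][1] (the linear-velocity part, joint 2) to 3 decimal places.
4.000

axis z_1 = (1.0000,-0.0000,0.0000); lever o_n−o_1 = (4.0000,0.0000,-4.0000)
cross product → J_v[:, 1] = (0.0000,4.0000,0.0000)
J_ω[:, 1] = z_1
entry J[1][1] = 4.0000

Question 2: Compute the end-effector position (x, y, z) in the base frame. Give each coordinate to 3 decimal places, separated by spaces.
after link 1: o_1 = (0.0000, 2.0000, 3.0000)
after link 2: o_2 = (4.0000, 2.0000, -1.0000)

4.000 2.000 -1.000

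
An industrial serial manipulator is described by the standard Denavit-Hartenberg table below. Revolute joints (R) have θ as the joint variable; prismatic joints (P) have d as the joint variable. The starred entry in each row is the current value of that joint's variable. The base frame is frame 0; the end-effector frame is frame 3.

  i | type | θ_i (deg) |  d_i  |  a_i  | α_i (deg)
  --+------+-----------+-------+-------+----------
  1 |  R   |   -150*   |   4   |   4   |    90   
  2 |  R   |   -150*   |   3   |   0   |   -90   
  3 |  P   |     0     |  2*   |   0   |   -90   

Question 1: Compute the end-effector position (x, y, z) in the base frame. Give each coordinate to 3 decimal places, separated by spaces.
after link 1: o_1 = (-3.4641, -2.0000, 4.0000)
after link 2: o_2 = (-4.9641, 0.5981, 4.0000)
after link 3: o_3 = (-5.8301, 0.0981, 2.2679)

-5.830 0.098 2.268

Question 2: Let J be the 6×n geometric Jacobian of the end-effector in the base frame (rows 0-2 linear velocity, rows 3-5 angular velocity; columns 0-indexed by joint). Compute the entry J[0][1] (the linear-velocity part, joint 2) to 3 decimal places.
-1.500

axis z_1 = (-0.5000,0.8660,0.0000); lever o_n−o_1 = (-2.3660,2.0981,-1.7321)
cross product → J_v[:, 1] = (-1.5000,-0.8660,1.0000)
J_ω[:, 1] = z_1
entry J[0][1] = -1.5000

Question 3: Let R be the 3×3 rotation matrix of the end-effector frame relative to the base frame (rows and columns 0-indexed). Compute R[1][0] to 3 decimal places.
End-effector x-axis (col 0 of R) = (0.7500,0.4330,-0.5000)
R[1][0] = 0.4330

0.433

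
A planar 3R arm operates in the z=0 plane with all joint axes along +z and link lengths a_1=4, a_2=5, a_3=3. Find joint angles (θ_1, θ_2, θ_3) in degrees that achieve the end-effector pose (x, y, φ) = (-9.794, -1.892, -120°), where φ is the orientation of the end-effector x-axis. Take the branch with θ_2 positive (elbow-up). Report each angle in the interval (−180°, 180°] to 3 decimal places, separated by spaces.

150.004 44.990 45.005

wrist centre = target − a_3·(cos φ, sin φ) = (-8.2940, 0.7061)
cos θ_2 = (69.2890−4²−5²)/(2·4·5) = 0.7072; θ_2 = 44.9905° (elbow-up)
β = atan2(0.7061,-8.2940) = 175.1341°; ψ = atan2(3.5349,7.5361) = 25.1297°
θ_1 = β − ψ = 150.0044°
θ_3 = φ − θ_1 − θ_2 = 45.0052° (wrapped to (-180°,180°])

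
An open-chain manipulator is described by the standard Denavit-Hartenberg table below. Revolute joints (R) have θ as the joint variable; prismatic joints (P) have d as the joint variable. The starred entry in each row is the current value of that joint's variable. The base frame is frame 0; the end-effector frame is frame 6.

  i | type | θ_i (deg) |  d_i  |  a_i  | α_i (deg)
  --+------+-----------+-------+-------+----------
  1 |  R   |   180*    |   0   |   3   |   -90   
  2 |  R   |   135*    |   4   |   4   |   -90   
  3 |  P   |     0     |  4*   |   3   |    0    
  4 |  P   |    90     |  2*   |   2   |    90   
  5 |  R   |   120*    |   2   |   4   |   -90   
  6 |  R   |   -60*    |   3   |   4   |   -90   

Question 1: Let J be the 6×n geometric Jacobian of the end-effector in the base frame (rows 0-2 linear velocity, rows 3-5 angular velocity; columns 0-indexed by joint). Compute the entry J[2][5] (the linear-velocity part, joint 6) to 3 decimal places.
3.536

axis z_5 = (-0.3536,-0.8660,-0.3536); lever o_n−o_5 = (2.6136,-3.5981,-2.2854)
cross product → J_v[:, 5] = (0.7071,-1.7321,3.5355)
J_ω[:, 5] = z_5
entry J[2][5] = 3.5355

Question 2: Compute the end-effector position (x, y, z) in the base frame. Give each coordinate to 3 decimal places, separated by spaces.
12.670 -7.598 -1.957

after link 1: o_1 = (-3.0000, 0.0000, 0.0000)
after link 2: o_2 = (-0.1716, -4.0000, -2.8284)
after link 3: o_3 = (4.7782, -4.0000, -2.1213)
after link 4: o_4 = (6.1924, -2.0000, -0.7071)
after link 5: o_5 = (10.0561, -4.0000, 0.3282)
after link 6: o_6 = (12.6697, -7.5981, -1.9572)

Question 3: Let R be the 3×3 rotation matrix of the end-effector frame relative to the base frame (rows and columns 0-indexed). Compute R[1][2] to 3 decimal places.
End-effector z-axis (col 2 of R) = (0.1768,-0.4330,0.8839)
R[1][2] = -0.4330

-0.433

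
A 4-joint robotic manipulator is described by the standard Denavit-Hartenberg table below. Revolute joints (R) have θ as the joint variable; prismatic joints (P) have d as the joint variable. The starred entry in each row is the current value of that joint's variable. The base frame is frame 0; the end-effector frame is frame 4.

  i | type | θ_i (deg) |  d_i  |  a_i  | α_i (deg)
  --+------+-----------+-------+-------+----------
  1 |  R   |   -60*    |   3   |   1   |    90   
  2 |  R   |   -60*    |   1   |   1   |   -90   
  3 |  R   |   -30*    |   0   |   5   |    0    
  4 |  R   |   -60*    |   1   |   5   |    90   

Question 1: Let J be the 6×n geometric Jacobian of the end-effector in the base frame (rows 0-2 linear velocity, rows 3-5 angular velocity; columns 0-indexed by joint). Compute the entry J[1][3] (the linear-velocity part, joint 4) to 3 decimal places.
axis z_3 = (0.4330,-0.7500,0.5000); lever o_n−o_3 = (-3.8971,-3.2500,0.5000)
cross product → J_v[:, 3] = (1.2500,-2.1651,-4.3301)
J_ω[:, 3] = z_3
entry J[1][3] = -2.1651

-2.165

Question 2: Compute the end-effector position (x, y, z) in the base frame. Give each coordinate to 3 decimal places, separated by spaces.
after link 1: o_1 = (0.5000, -0.8660, 3.0000)
after link 2: o_2 = (-0.1160, -1.7990, 2.1340)
after link 3: o_3 = (-1.1986, -4.9240, -1.6160)
after link 4: o_4 = (-5.0957, -8.1740, -1.1160)

-5.096 -8.174 -1.116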